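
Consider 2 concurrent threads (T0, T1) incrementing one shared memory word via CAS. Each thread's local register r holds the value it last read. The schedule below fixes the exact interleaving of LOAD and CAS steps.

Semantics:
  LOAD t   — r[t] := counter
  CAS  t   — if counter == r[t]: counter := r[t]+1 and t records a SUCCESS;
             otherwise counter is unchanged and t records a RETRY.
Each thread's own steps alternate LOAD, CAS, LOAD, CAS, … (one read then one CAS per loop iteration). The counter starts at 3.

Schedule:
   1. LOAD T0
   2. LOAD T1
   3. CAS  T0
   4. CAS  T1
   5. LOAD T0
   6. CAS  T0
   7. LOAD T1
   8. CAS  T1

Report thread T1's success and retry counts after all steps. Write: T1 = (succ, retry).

T1 = (1, 1)

[1] T0.load  rd  (counter 3, T0.r 3)
[2] T1.load  rd  (counter 3, T1.r 3)
[3] T0.cas  hit  (counter 4, T0.r 3)
[4] T1.cas  miss  (counter 4, T1.r 3)
[5] T0.load  rd  (counter 4, T0.r 4)
[6] T0.cas  hit  (counter 5, T0.r 4)
[7] T1.load  rd  (counter 5, T1.r 5)
[8] T1.cas  hit  (counter 6, T1.r 5)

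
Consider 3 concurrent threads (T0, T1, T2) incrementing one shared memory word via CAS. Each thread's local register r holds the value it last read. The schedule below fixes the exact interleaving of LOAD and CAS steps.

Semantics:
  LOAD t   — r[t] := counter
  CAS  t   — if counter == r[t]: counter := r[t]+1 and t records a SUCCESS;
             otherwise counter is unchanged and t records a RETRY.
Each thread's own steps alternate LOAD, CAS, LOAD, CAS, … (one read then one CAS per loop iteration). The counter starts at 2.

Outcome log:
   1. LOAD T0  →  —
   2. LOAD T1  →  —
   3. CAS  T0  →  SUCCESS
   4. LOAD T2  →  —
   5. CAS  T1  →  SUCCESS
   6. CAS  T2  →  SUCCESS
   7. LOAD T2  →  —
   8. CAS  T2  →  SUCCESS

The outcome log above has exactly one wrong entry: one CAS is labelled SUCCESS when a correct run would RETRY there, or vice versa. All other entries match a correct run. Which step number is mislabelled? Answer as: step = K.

Reference trace:
   1) LOAD T0:  M=2  r_T0=2
   2) LOAD T1:  M=2  r_T1=2
   3) CAS  T0:  M=3  r_T0=2 ✓
   4) LOAD T2:  M=3  r_T2=3
   5) CAS  T1:  M=3  r_T1=2 ✗
   6) CAS  T2:  M=4  r_T2=3 ✓
   7) LOAD T2:  M=4  r_T2=4
   8) CAS  T2:  M=5  r_T2=4 ✓
Log disagrees first at step 5.

step = 5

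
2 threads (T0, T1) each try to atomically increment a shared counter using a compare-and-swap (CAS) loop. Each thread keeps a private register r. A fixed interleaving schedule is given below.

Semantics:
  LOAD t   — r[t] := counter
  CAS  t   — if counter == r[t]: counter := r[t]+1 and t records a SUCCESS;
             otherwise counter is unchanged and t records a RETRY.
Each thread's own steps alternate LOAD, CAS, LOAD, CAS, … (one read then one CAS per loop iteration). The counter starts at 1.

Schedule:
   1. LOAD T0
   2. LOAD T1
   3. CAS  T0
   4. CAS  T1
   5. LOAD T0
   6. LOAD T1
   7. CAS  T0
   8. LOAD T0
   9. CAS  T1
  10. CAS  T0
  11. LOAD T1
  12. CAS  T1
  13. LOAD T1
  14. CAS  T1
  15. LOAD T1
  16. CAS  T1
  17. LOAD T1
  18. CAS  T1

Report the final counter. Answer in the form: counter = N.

counter = 8

   1) LOAD T0:  M=1  r_T0=1
   2) LOAD T1:  M=1  r_T1=1
   3) CAS  T0:  M=2  r_T0=1 ✓
   4) CAS  T1:  M=2  r_T1=1 ✗
   5) LOAD T0:  M=2  r_T0=2
   6) LOAD T1:  M=2  r_T1=2
   7) CAS  T0:  M=3  r_T0=2 ✓
   8) LOAD T0:  M=3  r_T0=3
   9) CAS  T1:  M=3  r_T1=2 ✗
  10) CAS  T0:  M=4  r_T0=3 ✓
  11) LOAD T1:  M=4  r_T1=4
  12) CAS  T1:  M=5  r_T1=4 ✓
  13) LOAD T1:  M=5  r_T1=5
  14) CAS  T1:  M=6  r_T1=5 ✓
  15) LOAD T1:  M=6  r_T1=6
  16) CAS  T1:  M=7  r_T1=6 ✓
  17) LOAD T1:  M=7  r_T1=7
  18) CAS  T1:  M=8  r_T1=7 ✓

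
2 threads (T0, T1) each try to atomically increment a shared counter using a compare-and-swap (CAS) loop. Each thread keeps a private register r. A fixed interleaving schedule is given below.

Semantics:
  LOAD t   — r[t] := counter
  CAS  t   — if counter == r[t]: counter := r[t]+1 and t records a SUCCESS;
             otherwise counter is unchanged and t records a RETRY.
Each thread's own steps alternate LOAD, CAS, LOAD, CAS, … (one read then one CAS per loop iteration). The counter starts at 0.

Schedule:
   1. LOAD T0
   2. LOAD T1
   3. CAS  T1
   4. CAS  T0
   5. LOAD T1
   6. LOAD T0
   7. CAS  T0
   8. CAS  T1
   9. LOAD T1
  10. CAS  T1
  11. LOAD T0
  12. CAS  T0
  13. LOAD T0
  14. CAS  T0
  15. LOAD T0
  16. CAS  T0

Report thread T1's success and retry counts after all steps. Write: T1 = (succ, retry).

step 1: T0 LOAD ⇒ load; ctr=0 reg=0
step 2: T1 LOAD ⇒ load; ctr=0 reg=0
step 3: T1 CAS ⇒ ok; ctr=1 reg=0
step 4: T0 CAS ⇒ retry; ctr=1 reg=0
step 5: T1 LOAD ⇒ load; ctr=1 reg=1
step 6: T0 LOAD ⇒ load; ctr=1 reg=1
step 7: T0 CAS ⇒ ok; ctr=2 reg=1
step 8: T1 CAS ⇒ retry; ctr=2 reg=1
step 9: T1 LOAD ⇒ load; ctr=2 reg=2
step 10: T1 CAS ⇒ ok; ctr=3 reg=2
step 11: T0 LOAD ⇒ load; ctr=3 reg=3
step 12: T0 CAS ⇒ ok; ctr=4 reg=3
step 13: T0 LOAD ⇒ load; ctr=4 reg=4
step 14: T0 CAS ⇒ ok; ctr=5 reg=4
step 15: T0 LOAD ⇒ load; ctr=5 reg=5
step 16: T0 CAS ⇒ ok; ctr=6 reg=5

T1 = (2, 1)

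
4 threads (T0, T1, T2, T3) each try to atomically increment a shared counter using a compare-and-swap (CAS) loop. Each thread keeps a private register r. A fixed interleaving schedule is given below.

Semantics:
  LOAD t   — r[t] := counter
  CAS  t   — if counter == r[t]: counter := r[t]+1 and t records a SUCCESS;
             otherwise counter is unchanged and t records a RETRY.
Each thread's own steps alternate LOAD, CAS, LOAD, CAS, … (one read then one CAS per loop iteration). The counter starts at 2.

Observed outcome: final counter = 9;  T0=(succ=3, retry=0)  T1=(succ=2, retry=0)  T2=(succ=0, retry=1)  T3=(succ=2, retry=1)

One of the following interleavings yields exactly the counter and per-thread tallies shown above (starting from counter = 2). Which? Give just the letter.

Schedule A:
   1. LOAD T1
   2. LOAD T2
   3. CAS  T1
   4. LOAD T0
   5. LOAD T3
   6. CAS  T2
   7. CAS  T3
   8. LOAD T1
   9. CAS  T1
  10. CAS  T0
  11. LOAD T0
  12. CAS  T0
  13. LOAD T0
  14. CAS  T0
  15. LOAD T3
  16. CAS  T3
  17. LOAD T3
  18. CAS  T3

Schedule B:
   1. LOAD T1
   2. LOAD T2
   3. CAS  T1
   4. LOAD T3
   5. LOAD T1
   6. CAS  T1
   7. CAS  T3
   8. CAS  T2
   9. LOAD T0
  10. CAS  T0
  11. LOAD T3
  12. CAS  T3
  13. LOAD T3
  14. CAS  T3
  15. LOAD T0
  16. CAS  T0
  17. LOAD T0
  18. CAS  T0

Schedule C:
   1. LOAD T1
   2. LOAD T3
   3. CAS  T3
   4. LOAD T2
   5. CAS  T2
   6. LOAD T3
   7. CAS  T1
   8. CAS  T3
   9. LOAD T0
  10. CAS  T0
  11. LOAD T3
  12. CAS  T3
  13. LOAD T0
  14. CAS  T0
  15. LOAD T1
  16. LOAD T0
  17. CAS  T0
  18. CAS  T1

Tracing schedule B:
1. LOAD T1 → mem=2 r[T1]=2 [LOAD]
2. LOAD T2 → mem=2 r[T2]=2 [LOAD]
3. CAS T1 → mem=3 r[T1]=2 [OK]
4. LOAD T3 → mem=3 r[T3]=3 [LOAD]
5. LOAD T1 → mem=3 r[T1]=3 [LOAD]
6. CAS T1 → mem=4 r[T1]=3 [OK]
7. CAS T3 → mem=4 r[T3]=3 [RETRY]
8. CAS T2 → mem=4 r[T2]=2 [RETRY]
9. LOAD T0 → mem=4 r[T0]=4 [LOAD]
10. CAS T0 → mem=5 r[T0]=4 [OK]
11. LOAD T3 → mem=5 r[T3]=5 [LOAD]
12. CAS T3 → mem=6 r[T3]=5 [OK]
13. LOAD T3 → mem=6 r[T3]=6 [LOAD]
14. CAS T3 → mem=7 r[T3]=6 [OK]
15. LOAD T0 → mem=7 r[T0]=7 [LOAD]
16. CAS T0 → mem=8 r[T0]=7 [OK]
17. LOAD T0 → mem=8 r[T0]=8 [LOAD]
18. CAS T0 → mem=9 r[T0]=8 [OK]

B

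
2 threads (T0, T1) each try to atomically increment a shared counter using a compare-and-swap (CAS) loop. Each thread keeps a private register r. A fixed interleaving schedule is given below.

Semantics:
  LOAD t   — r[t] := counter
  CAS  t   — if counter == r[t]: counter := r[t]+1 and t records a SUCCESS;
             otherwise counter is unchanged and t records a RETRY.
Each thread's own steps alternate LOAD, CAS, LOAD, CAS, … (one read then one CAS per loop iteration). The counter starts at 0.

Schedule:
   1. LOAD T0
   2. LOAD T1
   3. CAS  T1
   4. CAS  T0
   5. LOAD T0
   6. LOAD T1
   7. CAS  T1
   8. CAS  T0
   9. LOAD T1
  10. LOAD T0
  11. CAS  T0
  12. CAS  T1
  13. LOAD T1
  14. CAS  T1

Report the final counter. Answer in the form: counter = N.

#1 T0 reads 0
#2 T1 reads 0
#3 T1 CAS(0→1) writes; counter now 1
#4 T0 CAS(0→1) fails; counter now 1
#5 T0 reads 1
#6 T1 reads 1
#7 T1 CAS(1→2) writes; counter now 2
#8 T0 CAS(1→2) fails; counter now 2
#9 T1 reads 2
#10 T0 reads 2
#11 T0 CAS(2→3) writes; counter now 3
#12 T1 CAS(2→3) fails; counter now 3
#13 T1 reads 3
#14 T1 CAS(3→4) writes; counter now 4

counter = 4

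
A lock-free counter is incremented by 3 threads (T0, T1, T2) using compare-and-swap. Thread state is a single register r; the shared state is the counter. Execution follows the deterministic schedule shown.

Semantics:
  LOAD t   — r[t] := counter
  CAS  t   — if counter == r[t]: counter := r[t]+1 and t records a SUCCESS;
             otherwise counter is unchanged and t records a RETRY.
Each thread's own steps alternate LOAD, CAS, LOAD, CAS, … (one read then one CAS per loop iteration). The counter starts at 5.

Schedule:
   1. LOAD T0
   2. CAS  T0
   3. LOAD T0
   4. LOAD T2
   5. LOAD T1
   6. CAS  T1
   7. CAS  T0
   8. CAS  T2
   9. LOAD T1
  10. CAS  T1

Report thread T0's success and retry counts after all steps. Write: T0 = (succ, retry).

T0 = (1, 1)

step 1: T0 LOAD ⇒ load; ctr=5 reg=5
step 2: T0 CAS ⇒ ok; ctr=6 reg=5
step 3: T0 LOAD ⇒ load; ctr=6 reg=6
step 4: T2 LOAD ⇒ load; ctr=6 reg=6
step 5: T1 LOAD ⇒ load; ctr=6 reg=6
step 6: T1 CAS ⇒ ok; ctr=7 reg=6
step 7: T0 CAS ⇒ retry; ctr=7 reg=6
step 8: T2 CAS ⇒ retry; ctr=7 reg=6
step 9: T1 LOAD ⇒ load; ctr=7 reg=7
step 10: T1 CAS ⇒ ok; ctr=8 reg=7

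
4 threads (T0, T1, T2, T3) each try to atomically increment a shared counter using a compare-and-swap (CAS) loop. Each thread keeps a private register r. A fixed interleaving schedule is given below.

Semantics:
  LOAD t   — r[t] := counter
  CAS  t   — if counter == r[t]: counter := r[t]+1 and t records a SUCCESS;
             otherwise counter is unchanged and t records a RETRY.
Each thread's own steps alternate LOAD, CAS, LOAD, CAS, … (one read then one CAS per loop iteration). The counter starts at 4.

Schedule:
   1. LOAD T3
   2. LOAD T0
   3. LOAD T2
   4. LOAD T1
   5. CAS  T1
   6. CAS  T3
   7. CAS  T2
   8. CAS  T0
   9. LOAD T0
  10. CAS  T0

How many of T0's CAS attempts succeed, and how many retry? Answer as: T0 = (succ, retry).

T0 = (1, 1)

T3 LOAD — after: cnt=4, r=4 — load
T0 LOAD — after: cnt=4, r=4 — load
T2 LOAD — after: cnt=4, r=4 — load
T1 LOAD — after: cnt=4, r=4 — load
T1 CAS — after: cnt=5, r=4 — ok
T3 CAS — after: cnt=5, r=4 — retry
T2 CAS — after: cnt=5, r=4 — retry
T0 CAS — after: cnt=5, r=4 — retry
T0 LOAD — after: cnt=5, r=5 — load
T0 CAS — after: cnt=6, r=5 — ok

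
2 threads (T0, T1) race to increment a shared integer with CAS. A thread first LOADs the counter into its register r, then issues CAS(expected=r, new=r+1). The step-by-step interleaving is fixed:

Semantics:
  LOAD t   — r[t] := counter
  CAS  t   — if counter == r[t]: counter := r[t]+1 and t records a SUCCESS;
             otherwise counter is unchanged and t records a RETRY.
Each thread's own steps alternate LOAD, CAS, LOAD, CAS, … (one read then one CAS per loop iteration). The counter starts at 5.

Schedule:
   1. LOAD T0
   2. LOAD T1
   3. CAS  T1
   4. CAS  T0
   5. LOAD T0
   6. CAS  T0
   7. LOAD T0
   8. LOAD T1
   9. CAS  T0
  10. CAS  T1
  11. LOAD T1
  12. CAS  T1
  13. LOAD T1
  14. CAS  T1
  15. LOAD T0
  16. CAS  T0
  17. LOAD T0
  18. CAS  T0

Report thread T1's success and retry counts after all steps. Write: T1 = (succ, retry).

1. LOAD T0 → mem=5 r[T0]=5 [LOAD]
2. LOAD T1 → mem=5 r[T1]=5 [LOAD]
3. CAS T1 → mem=6 r[T1]=5 [OK]
4. CAS T0 → mem=6 r[T0]=5 [RETRY]
5. LOAD T0 → mem=6 r[T0]=6 [LOAD]
6. CAS T0 → mem=7 r[T0]=6 [OK]
7. LOAD T0 → mem=7 r[T0]=7 [LOAD]
8. LOAD T1 → mem=7 r[T1]=7 [LOAD]
9. CAS T0 → mem=8 r[T0]=7 [OK]
10. CAS T1 → mem=8 r[T1]=7 [RETRY]
11. LOAD T1 → mem=8 r[T1]=8 [LOAD]
12. CAS T1 → mem=9 r[T1]=8 [OK]
13. LOAD T1 → mem=9 r[T1]=9 [LOAD]
14. CAS T1 → mem=10 r[T1]=9 [OK]
15. LOAD T0 → mem=10 r[T0]=10 [LOAD]
16. CAS T0 → mem=11 r[T0]=10 [OK]
17. LOAD T0 → mem=11 r[T0]=11 [LOAD]
18. CAS T0 → mem=12 r[T0]=11 [OK]

T1 = (3, 1)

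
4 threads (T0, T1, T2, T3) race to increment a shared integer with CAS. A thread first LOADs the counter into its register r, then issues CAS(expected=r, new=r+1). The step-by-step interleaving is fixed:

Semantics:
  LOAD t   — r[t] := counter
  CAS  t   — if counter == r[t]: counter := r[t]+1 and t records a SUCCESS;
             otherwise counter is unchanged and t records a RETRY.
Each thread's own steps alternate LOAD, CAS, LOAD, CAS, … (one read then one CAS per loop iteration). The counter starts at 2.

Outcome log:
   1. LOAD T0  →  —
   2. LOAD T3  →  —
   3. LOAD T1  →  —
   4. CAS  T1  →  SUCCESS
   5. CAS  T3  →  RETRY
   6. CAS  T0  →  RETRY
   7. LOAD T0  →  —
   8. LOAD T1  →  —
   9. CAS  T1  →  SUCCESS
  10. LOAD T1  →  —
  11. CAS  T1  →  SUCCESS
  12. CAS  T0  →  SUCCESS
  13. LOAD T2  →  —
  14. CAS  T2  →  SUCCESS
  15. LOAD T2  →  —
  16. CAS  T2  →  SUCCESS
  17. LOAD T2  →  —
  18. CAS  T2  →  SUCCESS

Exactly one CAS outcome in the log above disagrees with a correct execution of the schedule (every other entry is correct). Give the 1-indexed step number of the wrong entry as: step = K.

Reference trace:
#1 T0 reads 2
#2 T3 reads 2
#3 T1 reads 2
#4 T1 CAS(2→3) writes; counter now 3
#5 T3 CAS(2→3) fails; counter now 3
#6 T0 CAS(2→3) fails; counter now 3
#7 T0 reads 3
#8 T1 reads 3
#9 T1 CAS(3→4) writes; counter now 4
#10 T1 reads 4
#11 T1 CAS(4→5) writes; counter now 5
#12 T0 CAS(3→4) fails; counter now 5
#13 T2 reads 5
#14 T2 CAS(5→6) writes; counter now 6
#15 T2 reads 6
#16 T2 CAS(6→7) writes; counter now 7
#17 T2 reads 7
#18 T2 CAS(7→8) writes; counter now 8
Mismatch at 12.

step = 12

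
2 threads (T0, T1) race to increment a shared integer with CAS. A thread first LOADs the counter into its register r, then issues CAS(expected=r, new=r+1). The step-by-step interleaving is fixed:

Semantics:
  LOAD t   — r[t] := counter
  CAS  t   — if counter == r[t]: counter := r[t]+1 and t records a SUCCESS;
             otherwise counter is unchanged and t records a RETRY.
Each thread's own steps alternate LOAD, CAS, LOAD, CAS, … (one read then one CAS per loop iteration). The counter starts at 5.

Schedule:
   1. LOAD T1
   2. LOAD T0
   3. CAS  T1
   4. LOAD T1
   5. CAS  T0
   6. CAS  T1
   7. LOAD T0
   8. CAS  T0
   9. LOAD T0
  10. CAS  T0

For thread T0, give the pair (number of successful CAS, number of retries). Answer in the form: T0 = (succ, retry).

T1 LOAD — after: cnt=5, r=5 — load
T0 LOAD — after: cnt=5, r=5 — load
T1 CAS — after: cnt=6, r=5 — ok
T1 LOAD — after: cnt=6, r=6 — load
T0 CAS — after: cnt=6, r=5 — retry
T1 CAS — after: cnt=7, r=6 — ok
T0 LOAD — after: cnt=7, r=7 — load
T0 CAS — after: cnt=8, r=7 — ok
T0 LOAD — after: cnt=8, r=8 — load
T0 CAS — after: cnt=9, r=8 — ok

T0 = (2, 1)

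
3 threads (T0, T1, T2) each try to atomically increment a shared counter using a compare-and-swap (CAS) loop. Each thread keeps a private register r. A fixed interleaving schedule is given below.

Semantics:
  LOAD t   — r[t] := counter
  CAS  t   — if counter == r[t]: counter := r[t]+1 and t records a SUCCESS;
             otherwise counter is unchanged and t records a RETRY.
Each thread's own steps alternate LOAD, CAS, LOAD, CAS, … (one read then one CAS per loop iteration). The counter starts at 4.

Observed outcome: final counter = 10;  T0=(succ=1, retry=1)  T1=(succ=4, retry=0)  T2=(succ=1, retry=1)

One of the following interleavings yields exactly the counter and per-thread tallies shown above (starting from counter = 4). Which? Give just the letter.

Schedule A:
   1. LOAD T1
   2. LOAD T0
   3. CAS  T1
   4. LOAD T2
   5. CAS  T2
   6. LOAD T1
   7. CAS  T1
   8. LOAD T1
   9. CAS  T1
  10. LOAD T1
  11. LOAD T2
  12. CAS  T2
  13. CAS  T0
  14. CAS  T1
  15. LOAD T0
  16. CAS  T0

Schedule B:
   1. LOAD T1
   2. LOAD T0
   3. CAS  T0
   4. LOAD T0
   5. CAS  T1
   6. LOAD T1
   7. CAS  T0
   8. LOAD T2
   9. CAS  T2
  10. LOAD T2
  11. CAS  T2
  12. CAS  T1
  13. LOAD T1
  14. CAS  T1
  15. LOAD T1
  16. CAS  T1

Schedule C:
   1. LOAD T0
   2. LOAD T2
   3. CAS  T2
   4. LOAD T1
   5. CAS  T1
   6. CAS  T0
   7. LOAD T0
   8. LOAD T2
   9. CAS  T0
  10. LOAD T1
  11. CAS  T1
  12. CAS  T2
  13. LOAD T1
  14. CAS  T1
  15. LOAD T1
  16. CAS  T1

C

Tracing schedule C:
T0 LOAD — after: cnt=4, r=4 — load
T2 LOAD — after: cnt=4, r=4 — load
T2 CAS — after: cnt=5, r=4 — ok
T1 LOAD — after: cnt=5, r=5 — load
T1 CAS — after: cnt=6, r=5 — ok
T0 CAS — after: cnt=6, r=4 — retry
T0 LOAD — after: cnt=6, r=6 — load
T2 LOAD — after: cnt=6, r=6 — load
T0 CAS — after: cnt=7, r=6 — ok
T1 LOAD — after: cnt=7, r=7 — load
T1 CAS — after: cnt=8, r=7 — ok
T2 CAS — after: cnt=8, r=6 — retry
T1 LOAD — after: cnt=8, r=8 — load
T1 CAS — after: cnt=9, r=8 — ok
T1 LOAD — after: cnt=9, r=9 — load
T1 CAS — after: cnt=10, r=9 — ok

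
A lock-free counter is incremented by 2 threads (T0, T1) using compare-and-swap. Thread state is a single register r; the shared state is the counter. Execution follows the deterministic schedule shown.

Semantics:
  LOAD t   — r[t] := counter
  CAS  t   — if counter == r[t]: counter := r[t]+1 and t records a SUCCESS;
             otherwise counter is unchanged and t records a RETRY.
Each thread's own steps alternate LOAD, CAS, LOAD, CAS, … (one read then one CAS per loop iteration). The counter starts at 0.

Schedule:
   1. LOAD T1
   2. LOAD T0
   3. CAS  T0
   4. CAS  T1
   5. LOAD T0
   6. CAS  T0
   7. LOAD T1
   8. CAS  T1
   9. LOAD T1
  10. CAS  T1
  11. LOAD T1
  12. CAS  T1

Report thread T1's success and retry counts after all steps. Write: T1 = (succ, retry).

T1 = (3, 1)

[1] T1.load  rd  (counter 0, T1.r 0)
[2] T0.load  rd  (counter 0, T0.r 0)
[3] T0.cas  hit  (counter 1, T0.r 0)
[4] T1.cas  miss  (counter 1, T1.r 0)
[5] T0.load  rd  (counter 1, T0.r 1)
[6] T0.cas  hit  (counter 2, T0.r 1)
[7] T1.load  rd  (counter 2, T1.r 2)
[8] T1.cas  hit  (counter 3, T1.r 2)
[9] T1.load  rd  (counter 3, T1.r 3)
[10] T1.cas  hit  (counter 4, T1.r 3)
[11] T1.load  rd  (counter 4, T1.r 4)
[12] T1.cas  hit  (counter 5, T1.r 4)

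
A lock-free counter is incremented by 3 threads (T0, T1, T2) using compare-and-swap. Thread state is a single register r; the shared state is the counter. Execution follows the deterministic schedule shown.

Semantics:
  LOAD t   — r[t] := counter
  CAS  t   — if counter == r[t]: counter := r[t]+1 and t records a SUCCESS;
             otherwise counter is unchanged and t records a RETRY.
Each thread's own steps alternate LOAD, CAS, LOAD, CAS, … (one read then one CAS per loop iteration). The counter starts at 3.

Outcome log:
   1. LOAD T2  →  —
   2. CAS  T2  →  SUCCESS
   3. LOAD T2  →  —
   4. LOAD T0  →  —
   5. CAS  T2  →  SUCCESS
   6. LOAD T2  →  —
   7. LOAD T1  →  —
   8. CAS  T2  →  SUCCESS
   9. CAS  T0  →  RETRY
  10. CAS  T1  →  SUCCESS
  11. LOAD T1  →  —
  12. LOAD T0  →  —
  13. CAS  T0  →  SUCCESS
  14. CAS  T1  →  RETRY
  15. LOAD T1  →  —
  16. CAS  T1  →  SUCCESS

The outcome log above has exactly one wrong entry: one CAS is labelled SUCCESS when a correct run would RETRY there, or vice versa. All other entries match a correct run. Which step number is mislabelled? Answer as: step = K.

Reference trace:
   1) LOAD T2:  M=3  r_T2=3
   2) CAS  T2:  M=4  r_T2=3 ✓
   3) LOAD T2:  M=4  r_T2=4
   4) LOAD T0:  M=4  r_T0=4
   5) CAS  T2:  M=5  r_T2=4 ✓
   6) LOAD T2:  M=5  r_T2=5
   7) LOAD T1:  M=5  r_T1=5
   8) CAS  T2:  M=6  r_T2=5 ✓
   9) CAS  T0:  M=6  r_T0=4 ✗
  10) CAS  T1:  M=6  r_T1=5 ✗
  11) LOAD T1:  M=6  r_T1=6
  12) LOAD T0:  M=6  r_T0=6
  13) CAS  T0:  M=7  r_T0=6 ✓
  14) CAS  T1:  M=7  r_T1=6 ✗
  15) LOAD T1:  M=7  r_T1=7
  16) CAS  T1:  M=8  r_T1=7 ✓
Log disagrees first at step 10.

step = 10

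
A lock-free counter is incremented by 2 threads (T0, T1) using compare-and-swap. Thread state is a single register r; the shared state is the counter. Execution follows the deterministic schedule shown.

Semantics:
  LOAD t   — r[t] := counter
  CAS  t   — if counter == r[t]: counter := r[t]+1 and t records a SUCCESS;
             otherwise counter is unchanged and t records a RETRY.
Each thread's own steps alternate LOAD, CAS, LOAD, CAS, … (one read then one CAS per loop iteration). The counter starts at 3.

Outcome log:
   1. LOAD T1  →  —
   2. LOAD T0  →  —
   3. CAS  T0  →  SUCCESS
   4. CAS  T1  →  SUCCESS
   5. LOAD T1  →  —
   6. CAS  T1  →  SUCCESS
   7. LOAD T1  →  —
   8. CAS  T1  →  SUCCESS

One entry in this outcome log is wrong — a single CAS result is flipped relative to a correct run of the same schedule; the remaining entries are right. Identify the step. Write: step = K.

step = 4

Correct run:
T1 LOAD — after: cnt=3, r=3 — load
T0 LOAD — after: cnt=3, r=3 — load
T0 CAS — after: cnt=4, r=3 — ok
T1 CAS — after: cnt=4, r=3 — retry
T1 LOAD — after: cnt=4, r=4 — load
T1 CAS — after: cnt=5, r=4 — ok
T1 LOAD — after: cnt=5, r=5 — load
T1 CAS — after: cnt=6, r=5 — ok
Log disagrees first at step 4.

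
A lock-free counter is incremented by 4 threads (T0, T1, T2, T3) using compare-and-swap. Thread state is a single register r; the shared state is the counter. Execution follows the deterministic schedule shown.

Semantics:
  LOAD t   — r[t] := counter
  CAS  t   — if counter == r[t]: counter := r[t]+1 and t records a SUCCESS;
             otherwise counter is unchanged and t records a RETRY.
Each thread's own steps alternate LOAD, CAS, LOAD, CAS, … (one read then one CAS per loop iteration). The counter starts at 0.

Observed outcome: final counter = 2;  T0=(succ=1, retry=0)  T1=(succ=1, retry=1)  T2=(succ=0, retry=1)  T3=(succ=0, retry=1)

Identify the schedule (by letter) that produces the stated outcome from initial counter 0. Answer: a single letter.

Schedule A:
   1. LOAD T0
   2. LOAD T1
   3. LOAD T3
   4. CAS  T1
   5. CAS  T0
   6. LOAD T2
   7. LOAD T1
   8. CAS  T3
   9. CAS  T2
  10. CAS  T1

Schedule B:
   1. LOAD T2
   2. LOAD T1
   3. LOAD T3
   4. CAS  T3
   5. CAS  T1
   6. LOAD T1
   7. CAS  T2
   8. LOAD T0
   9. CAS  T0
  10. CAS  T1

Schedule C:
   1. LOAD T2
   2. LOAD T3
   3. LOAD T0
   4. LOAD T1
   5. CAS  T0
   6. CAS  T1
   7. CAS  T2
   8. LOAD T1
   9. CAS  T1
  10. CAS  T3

C

Simulating candidate C:
step 1: T2 LOAD ⇒ load; ctr=0 reg=0
step 2: T3 LOAD ⇒ load; ctr=0 reg=0
step 3: T0 LOAD ⇒ load; ctr=0 reg=0
step 4: T1 LOAD ⇒ load; ctr=0 reg=0
step 5: T0 CAS ⇒ ok; ctr=1 reg=0
step 6: T1 CAS ⇒ retry; ctr=1 reg=0
step 7: T2 CAS ⇒ retry; ctr=1 reg=0
step 8: T1 LOAD ⇒ load; ctr=1 reg=1
step 9: T1 CAS ⇒ ok; ctr=2 reg=1
step 10: T3 CAS ⇒ retry; ctr=2 reg=0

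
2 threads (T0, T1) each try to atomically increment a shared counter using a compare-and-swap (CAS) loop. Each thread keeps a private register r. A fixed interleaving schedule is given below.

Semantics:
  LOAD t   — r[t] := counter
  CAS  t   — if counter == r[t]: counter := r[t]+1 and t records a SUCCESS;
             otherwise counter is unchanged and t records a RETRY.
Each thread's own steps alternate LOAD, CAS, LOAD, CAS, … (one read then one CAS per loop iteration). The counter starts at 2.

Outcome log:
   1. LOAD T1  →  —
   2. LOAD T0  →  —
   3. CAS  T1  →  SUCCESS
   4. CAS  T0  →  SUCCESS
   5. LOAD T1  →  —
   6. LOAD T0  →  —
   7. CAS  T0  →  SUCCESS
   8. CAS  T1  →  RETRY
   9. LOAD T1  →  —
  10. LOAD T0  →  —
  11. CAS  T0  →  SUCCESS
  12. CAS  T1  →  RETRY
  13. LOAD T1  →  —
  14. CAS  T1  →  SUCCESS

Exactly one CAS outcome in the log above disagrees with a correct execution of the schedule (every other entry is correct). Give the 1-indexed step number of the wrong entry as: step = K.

step = 4

Reference trace:
[1] T1.load  rd  (counter 2, T1.r 2)
[2] T0.load  rd  (counter 2, T0.r 2)
[3] T1.cas  hit  (counter 3, T1.r 2)
[4] T0.cas  miss  (counter 3, T0.r 2)
[5] T1.load  rd  (counter 3, T1.r 3)
[6] T0.load  rd  (counter 3, T0.r 3)
[7] T0.cas  hit  (counter 4, T0.r 3)
[8] T1.cas  miss  (counter 4, T1.r 3)
[9] T1.load  rd  (counter 4, T1.r 4)
[10] T0.load  rd  (counter 4, T0.r 4)
[11] T0.cas  hit  (counter 5, T0.r 4)
[12] T1.cas  miss  (counter 5, T1.r 4)
[13] T1.load  rd  (counter 5, T1.r 5)
[14] T1.cas  hit  (counter 6, T1.r 5)
Log disagrees first at step 4.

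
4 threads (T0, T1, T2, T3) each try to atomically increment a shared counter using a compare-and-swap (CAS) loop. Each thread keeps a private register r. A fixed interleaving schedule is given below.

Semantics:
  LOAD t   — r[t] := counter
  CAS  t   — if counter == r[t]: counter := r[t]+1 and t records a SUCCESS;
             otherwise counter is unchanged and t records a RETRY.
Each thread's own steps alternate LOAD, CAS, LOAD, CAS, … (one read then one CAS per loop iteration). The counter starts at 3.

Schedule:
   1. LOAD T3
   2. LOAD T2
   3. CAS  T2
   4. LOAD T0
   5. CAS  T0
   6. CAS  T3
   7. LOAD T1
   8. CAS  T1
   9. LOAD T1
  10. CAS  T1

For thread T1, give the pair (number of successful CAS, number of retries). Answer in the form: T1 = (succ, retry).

#1 T3 reads 3
#2 T2 reads 3
#3 T2 CAS(3→4) writes; counter now 4
#4 T0 reads 4
#5 T0 CAS(4→5) writes; counter now 5
#6 T3 CAS(3→4) fails; counter now 5
#7 T1 reads 5
#8 T1 CAS(5→6) writes; counter now 6
#9 T1 reads 6
#10 T1 CAS(6→7) writes; counter now 7

T1 = (2, 0)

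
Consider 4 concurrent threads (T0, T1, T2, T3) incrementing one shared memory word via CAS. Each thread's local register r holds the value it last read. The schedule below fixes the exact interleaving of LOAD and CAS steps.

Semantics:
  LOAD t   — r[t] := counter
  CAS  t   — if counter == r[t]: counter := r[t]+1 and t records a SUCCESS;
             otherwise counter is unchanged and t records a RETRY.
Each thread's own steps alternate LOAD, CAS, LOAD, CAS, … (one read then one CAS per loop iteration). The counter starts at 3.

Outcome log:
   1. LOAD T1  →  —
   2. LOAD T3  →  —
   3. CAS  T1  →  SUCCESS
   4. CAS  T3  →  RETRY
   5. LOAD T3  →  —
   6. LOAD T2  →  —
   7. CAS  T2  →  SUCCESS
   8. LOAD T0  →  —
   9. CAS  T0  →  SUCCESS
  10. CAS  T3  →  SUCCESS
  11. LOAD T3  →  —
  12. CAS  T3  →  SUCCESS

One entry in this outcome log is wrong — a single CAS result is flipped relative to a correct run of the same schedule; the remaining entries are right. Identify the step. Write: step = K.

Re-executing:
1. LOAD T1 → mem=3 r[T1]=3 [LOAD]
2. LOAD T3 → mem=3 r[T3]=3 [LOAD]
3. CAS T1 → mem=4 r[T1]=3 [OK]
4. CAS T3 → mem=4 r[T3]=3 [RETRY]
5. LOAD T3 → mem=4 r[T3]=4 [LOAD]
6. LOAD T2 → mem=4 r[T2]=4 [LOAD]
7. CAS T2 → mem=5 r[T2]=4 [OK]
8. LOAD T0 → mem=5 r[T0]=5 [LOAD]
9. CAS T0 → mem=6 r[T0]=5 [OK]
10. CAS T3 → mem=6 r[T3]=4 [RETRY]
11. LOAD T3 → mem=6 r[T3]=6 [LOAD]
12. CAS T3 → mem=7 r[T3]=6 [OK]
Mismatch at 10.

step = 10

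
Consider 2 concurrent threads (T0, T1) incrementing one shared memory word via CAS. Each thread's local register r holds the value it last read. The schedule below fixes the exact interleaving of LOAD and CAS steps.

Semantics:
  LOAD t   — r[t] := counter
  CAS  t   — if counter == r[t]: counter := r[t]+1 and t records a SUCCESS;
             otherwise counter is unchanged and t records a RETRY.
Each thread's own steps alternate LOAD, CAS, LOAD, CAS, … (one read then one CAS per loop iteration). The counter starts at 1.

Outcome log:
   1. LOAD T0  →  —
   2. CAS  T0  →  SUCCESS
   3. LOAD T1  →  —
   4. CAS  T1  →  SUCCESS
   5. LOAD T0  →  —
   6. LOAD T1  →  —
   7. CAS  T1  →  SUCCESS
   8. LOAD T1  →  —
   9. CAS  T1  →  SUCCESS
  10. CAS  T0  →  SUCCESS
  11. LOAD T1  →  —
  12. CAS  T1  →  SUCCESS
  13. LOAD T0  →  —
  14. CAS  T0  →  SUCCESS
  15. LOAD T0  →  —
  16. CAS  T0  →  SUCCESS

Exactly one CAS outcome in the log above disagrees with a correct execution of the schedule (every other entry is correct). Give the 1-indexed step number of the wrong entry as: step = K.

step = 10

Reference trace:
step 1: T0 LOAD ⇒ load; ctr=1 reg=1
step 2: T0 CAS ⇒ ok; ctr=2 reg=1
step 3: T1 LOAD ⇒ load; ctr=2 reg=2
step 4: T1 CAS ⇒ ok; ctr=3 reg=2
step 5: T0 LOAD ⇒ load; ctr=3 reg=3
step 6: T1 LOAD ⇒ load; ctr=3 reg=3
step 7: T1 CAS ⇒ ok; ctr=4 reg=3
step 8: T1 LOAD ⇒ load; ctr=4 reg=4
step 9: T1 CAS ⇒ ok; ctr=5 reg=4
step 10: T0 CAS ⇒ retry; ctr=5 reg=3
step 11: T1 LOAD ⇒ load; ctr=5 reg=5
step 12: T1 CAS ⇒ ok; ctr=6 reg=5
step 13: T0 LOAD ⇒ load; ctr=6 reg=6
step 14: T0 CAS ⇒ ok; ctr=7 reg=6
step 15: T0 LOAD ⇒ load; ctr=7 reg=7
step 16: T0 CAS ⇒ ok; ctr=8 reg=7
Mismatch at 10.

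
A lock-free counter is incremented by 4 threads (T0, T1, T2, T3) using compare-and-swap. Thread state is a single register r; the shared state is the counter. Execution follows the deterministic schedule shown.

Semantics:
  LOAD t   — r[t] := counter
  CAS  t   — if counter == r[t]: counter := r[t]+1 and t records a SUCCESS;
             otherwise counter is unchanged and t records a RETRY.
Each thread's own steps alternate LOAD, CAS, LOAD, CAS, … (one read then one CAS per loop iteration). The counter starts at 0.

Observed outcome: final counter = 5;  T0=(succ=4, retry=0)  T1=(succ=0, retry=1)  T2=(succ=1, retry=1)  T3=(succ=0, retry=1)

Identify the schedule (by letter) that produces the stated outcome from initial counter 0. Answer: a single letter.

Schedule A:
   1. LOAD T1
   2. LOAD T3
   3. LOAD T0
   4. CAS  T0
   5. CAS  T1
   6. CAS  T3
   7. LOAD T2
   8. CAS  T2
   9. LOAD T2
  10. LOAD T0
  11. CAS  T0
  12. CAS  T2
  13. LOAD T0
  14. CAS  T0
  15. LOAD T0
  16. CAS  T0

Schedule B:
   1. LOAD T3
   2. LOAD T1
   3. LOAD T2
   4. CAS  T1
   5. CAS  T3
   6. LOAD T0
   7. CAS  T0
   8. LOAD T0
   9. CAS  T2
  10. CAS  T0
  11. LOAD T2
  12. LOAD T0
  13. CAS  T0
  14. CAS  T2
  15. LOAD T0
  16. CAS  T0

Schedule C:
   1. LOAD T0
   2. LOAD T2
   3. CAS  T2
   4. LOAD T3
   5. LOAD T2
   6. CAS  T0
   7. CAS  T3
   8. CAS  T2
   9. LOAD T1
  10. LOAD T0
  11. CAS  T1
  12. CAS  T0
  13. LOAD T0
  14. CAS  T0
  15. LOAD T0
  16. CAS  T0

Run A:
T1 LOAD — after: cnt=0, r=0 — load
T3 LOAD — after: cnt=0, r=0 — load
T0 LOAD — after: cnt=0, r=0 — load
T0 CAS — after: cnt=1, r=0 — ok
T1 CAS — after: cnt=1, r=0 — retry
T3 CAS — after: cnt=1, r=0 — retry
T2 LOAD — after: cnt=1, r=1 — load
T2 CAS — after: cnt=2, r=1 — ok
T2 LOAD — after: cnt=2, r=2 — load
T0 LOAD — after: cnt=2, r=2 — load
T0 CAS — after: cnt=3, r=2 — ok
T2 CAS — after: cnt=3, r=2 — retry
T0 LOAD — after: cnt=3, r=3 — load
T0 CAS — after: cnt=4, r=3 — ok
T0 LOAD — after: cnt=4, r=4 — load
T0 CAS — after: cnt=5, r=4 — ok

A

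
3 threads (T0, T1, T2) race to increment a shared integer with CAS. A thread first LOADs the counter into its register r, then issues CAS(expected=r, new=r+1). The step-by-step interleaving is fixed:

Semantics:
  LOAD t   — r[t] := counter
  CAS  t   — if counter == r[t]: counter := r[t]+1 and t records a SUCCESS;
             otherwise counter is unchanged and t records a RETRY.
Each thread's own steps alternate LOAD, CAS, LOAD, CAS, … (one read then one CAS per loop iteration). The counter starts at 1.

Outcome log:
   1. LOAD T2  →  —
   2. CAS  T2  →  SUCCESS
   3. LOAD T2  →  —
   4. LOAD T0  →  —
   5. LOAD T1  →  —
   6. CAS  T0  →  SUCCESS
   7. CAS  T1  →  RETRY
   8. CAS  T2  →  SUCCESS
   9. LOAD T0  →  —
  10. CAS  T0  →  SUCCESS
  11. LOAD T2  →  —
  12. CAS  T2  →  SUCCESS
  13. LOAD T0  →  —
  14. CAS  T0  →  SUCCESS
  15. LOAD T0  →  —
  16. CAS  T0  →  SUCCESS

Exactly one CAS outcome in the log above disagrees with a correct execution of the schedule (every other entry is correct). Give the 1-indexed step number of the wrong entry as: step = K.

Reference trace:
#1 T2 reads 1
#2 T2 CAS(1→2) writes; counter now 2
#3 T2 reads 2
#4 T0 reads 2
#5 T1 reads 2
#6 T0 CAS(2→3) writes; counter now 3
#7 T1 CAS(2→3) fails; counter now 3
#8 T2 CAS(2→3) fails; counter now 3
#9 T0 reads 3
#10 T0 CAS(3→4) writes; counter now 4
#11 T2 reads 4
#12 T2 CAS(4→5) writes; counter now 5
#13 T0 reads 5
#14 T0 CAS(5→6) writes; counter now 6
#15 T0 reads 6
#16 T0 CAS(6→7) writes; counter now 7
Flip is step 8.

step = 8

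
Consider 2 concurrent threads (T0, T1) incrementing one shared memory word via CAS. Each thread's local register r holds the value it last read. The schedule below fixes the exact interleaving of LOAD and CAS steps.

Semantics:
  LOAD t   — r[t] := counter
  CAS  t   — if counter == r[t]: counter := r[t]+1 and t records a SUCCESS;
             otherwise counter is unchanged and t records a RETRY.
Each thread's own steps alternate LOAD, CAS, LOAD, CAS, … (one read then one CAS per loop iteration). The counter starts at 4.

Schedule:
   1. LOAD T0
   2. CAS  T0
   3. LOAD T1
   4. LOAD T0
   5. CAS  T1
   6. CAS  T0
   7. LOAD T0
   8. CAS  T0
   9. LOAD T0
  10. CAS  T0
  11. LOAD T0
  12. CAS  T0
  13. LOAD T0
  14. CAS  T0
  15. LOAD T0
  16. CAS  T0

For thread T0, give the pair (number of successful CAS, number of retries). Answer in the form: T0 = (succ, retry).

T0 = (6, 1)

step 1: T0 LOAD ⇒ load; ctr=4 reg=4
step 2: T0 CAS ⇒ ok; ctr=5 reg=4
step 3: T1 LOAD ⇒ load; ctr=5 reg=5
step 4: T0 LOAD ⇒ load; ctr=5 reg=5
step 5: T1 CAS ⇒ ok; ctr=6 reg=5
step 6: T0 CAS ⇒ retry; ctr=6 reg=5
step 7: T0 LOAD ⇒ load; ctr=6 reg=6
step 8: T0 CAS ⇒ ok; ctr=7 reg=6
step 9: T0 LOAD ⇒ load; ctr=7 reg=7
step 10: T0 CAS ⇒ ok; ctr=8 reg=7
step 11: T0 LOAD ⇒ load; ctr=8 reg=8
step 12: T0 CAS ⇒ ok; ctr=9 reg=8
step 13: T0 LOAD ⇒ load; ctr=9 reg=9
step 14: T0 CAS ⇒ ok; ctr=10 reg=9
step 15: T0 LOAD ⇒ load; ctr=10 reg=10
step 16: T0 CAS ⇒ ok; ctr=11 reg=10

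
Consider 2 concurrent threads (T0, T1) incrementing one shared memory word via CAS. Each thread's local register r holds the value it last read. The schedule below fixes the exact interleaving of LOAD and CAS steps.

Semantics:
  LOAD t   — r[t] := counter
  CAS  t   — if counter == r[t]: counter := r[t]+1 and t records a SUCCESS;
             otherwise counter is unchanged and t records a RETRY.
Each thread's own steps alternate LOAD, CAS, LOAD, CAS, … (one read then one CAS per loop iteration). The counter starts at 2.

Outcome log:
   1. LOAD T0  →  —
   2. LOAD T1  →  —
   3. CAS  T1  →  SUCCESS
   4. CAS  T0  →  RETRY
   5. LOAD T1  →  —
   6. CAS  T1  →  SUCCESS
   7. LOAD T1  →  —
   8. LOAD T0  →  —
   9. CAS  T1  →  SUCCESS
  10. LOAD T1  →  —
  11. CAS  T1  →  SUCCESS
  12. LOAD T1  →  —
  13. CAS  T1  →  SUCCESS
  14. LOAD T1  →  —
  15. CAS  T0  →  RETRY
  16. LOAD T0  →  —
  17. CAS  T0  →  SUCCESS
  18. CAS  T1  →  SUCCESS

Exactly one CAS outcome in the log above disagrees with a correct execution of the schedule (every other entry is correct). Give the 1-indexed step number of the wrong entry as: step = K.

step = 18

Reference trace:
1. LOAD T0 → mem=2 r[T0]=2 [LOAD]
2. LOAD T1 → mem=2 r[T1]=2 [LOAD]
3. CAS T1 → mem=3 r[T1]=2 [OK]
4. CAS T0 → mem=3 r[T0]=2 [RETRY]
5. LOAD T1 → mem=3 r[T1]=3 [LOAD]
6. CAS T1 → mem=4 r[T1]=3 [OK]
7. LOAD T1 → mem=4 r[T1]=4 [LOAD]
8. LOAD T0 → mem=4 r[T0]=4 [LOAD]
9. CAS T1 → mem=5 r[T1]=4 [OK]
10. LOAD T1 → mem=5 r[T1]=5 [LOAD]
11. CAS T1 → mem=6 r[T1]=5 [OK]
12. LOAD T1 → mem=6 r[T1]=6 [LOAD]
13. CAS T1 → mem=7 r[T1]=6 [OK]
14. LOAD T1 → mem=7 r[T1]=7 [LOAD]
15. CAS T0 → mem=7 r[T0]=4 [RETRY]
16. LOAD T0 → mem=7 r[T0]=7 [LOAD]
17. CAS T0 → mem=8 r[T0]=7 [OK]
18. CAS T1 → mem=8 r[T1]=7 [RETRY]
Log disagrees first at step 18.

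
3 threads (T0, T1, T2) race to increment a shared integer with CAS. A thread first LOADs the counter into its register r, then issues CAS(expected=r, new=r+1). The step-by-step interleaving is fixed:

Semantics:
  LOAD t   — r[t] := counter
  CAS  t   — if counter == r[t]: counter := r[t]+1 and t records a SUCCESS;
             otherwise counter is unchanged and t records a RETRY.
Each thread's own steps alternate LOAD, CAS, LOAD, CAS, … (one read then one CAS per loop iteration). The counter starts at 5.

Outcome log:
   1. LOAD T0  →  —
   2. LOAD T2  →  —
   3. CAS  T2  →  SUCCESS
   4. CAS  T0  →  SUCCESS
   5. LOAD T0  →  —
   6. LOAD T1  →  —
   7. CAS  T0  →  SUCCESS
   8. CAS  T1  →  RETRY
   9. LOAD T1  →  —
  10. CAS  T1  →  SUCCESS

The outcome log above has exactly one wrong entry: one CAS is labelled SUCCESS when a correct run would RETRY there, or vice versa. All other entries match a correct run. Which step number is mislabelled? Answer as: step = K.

step = 4

Re-executing:
#1 T0 reads 5
#2 T2 reads 5
#3 T2 CAS(5→6) writes; counter now 6
#4 T0 CAS(5→6) fails; counter now 6
#5 T0 reads 6
#6 T1 reads 6
#7 T0 CAS(6→7) writes; counter now 7
#8 T1 CAS(6→7) fails; counter now 7
#9 T1 reads 7
#10 T1 CAS(7→8) writes; counter now 8
Mismatch at 4.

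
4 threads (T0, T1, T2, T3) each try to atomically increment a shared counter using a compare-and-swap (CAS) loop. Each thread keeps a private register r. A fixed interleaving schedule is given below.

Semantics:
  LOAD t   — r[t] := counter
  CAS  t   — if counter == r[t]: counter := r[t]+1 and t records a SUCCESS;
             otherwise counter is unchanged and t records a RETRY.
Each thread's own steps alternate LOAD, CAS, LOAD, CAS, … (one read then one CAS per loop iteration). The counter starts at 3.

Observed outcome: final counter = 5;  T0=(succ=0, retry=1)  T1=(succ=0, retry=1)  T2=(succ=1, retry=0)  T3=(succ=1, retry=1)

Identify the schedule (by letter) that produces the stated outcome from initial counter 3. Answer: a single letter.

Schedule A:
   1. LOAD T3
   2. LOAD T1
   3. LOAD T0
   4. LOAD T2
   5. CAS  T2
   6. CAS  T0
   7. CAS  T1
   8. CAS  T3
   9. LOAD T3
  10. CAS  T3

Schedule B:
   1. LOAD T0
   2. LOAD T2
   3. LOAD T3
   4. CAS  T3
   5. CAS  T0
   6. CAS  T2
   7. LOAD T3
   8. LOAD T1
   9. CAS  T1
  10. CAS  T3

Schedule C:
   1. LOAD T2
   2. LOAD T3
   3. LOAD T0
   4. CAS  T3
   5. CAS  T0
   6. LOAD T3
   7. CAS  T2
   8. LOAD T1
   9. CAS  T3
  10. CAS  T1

A

Simulating candidate A:
1. LOAD T3 → mem=3 r[T3]=3 [LOAD]
2. LOAD T1 → mem=3 r[T1]=3 [LOAD]
3. LOAD T0 → mem=3 r[T0]=3 [LOAD]
4. LOAD T2 → mem=3 r[T2]=3 [LOAD]
5. CAS T2 → mem=4 r[T2]=3 [OK]
6. CAS T0 → mem=4 r[T0]=3 [RETRY]
7. CAS T1 → mem=4 r[T1]=3 [RETRY]
8. CAS T3 → mem=4 r[T3]=3 [RETRY]
9. LOAD T3 → mem=4 r[T3]=4 [LOAD]
10. CAS T3 → mem=5 r[T3]=4 [OK]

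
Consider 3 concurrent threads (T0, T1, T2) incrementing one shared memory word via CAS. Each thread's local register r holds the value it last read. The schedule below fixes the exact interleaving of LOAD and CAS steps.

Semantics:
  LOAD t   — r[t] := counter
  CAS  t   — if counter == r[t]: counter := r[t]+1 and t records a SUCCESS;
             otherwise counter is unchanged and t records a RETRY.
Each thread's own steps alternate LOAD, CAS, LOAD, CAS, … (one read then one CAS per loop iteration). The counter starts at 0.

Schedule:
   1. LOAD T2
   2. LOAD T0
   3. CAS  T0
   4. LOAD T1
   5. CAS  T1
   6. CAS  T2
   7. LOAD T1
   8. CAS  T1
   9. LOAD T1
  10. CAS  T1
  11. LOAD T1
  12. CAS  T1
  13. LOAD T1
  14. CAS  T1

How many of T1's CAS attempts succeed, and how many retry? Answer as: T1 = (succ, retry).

T1 = (5, 0)

T2 LOAD — after: cnt=0, r=0 — load
T0 LOAD — after: cnt=0, r=0 — load
T0 CAS — after: cnt=1, r=0 — ok
T1 LOAD — after: cnt=1, r=1 — load
T1 CAS — after: cnt=2, r=1 — ok
T2 CAS — after: cnt=2, r=0 — retry
T1 LOAD — after: cnt=2, r=2 — load
T1 CAS — after: cnt=3, r=2 — ok
T1 LOAD — after: cnt=3, r=3 — load
T1 CAS — after: cnt=4, r=3 — ok
T1 LOAD — after: cnt=4, r=4 — load
T1 CAS — after: cnt=5, r=4 — ok
T1 LOAD — after: cnt=5, r=5 — load
T1 CAS — after: cnt=6, r=5 — ok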